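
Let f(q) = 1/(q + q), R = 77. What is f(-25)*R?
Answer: -77/50 ≈ -1.5400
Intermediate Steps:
f(q) = 1/(2*q)
f(-25)*R = ((1/2)/(-25))*77 = ((1/2)*(-1/25))*77 = -1/50*77 = -77/50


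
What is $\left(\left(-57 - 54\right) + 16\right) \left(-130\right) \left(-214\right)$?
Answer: $-2642900$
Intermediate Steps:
$\left(\left(-57 - 54\right) + 16\right) \left(-130\right) \left(-214\right) = \left(-111 + 16\right) \left(-130\right) \left(-214\right) = \left(-95\right) \left(-130\right) \left(-214\right) = 12350 \left(-214\right) = -2642900$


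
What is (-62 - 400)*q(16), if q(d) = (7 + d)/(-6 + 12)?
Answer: -1771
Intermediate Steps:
q(d) = 7/6 + d/6 (q(d) = (7 + d)/6 = (7 + d)*(1/6) = 7/6 + d/6)
(-62 - 400)*q(16) = (-62 - 400)*(7/6 + (1/6)*16) = -462*(7/6 + 8/3) = -462*23/6 = -1771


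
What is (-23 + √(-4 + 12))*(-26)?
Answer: 598 - 52*√2 ≈ 524.46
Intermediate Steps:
(-23 + √(-4 + 12))*(-26) = (-23 + √8)*(-26) = (-23 + 2*√2)*(-26) = 598 - 52*√2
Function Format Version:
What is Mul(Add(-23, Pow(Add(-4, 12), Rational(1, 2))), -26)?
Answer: Add(598, Mul(-52, Pow(2, Rational(1, 2)))) ≈ 524.46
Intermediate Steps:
Mul(Add(-23, Pow(Add(-4, 12), Rational(1, 2))), -26) = Mul(Add(-23, Pow(8, Rational(1, 2))), -26) = Mul(Add(-23, Mul(2, Pow(2, Rational(1, 2)))), -26) = Add(598, Mul(-52, Pow(2, Rational(1, 2))))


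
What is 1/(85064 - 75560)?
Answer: 1/9504 ≈ 0.00010522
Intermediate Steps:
1/(85064 - 75560) = 1/9504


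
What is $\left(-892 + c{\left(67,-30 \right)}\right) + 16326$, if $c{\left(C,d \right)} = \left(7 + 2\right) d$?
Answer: $15164$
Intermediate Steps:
$c{\left(C,d \right)} = 9 d$
$\left(-892 + c{\left(67,-30 \right)}\right) + 16326 = \left(-892 + 9 \left(-30\right)\right) + 16326 = \left(-892 - 270\right) + 16326 = -1162 + 16326 = 15164$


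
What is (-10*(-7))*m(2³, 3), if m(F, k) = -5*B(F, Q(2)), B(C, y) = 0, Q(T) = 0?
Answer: 0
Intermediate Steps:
m(F, k) = 0 (m(F, k) = -5*0 = 0)
(-10*(-7))*m(2³, 3) = -10*(-7)*0 = 70*0 = 0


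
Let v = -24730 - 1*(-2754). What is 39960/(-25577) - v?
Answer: 562040192/25577 ≈ 21974.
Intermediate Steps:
v = -21976 (v = -24730 + 2754 = -21976)
39960/(-25577) - v = 39960/(-25577) - 1*(-21976) = 39960*(-1/25577) + 21976 = -39960/25577 + 21976 = 562040192/25577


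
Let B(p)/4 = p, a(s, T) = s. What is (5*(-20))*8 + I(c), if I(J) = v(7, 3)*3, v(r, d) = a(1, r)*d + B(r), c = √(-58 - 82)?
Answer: -707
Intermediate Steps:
c = 2*I*√35 (c = √(-140) = 2*I*√35 ≈ 11.832*I)
B(p) = 4*p
v(r, d) = d + 4*r (v(r, d) = 1*d + 4*r = d + 4*r)
I(J) = 93 (I(J) = (3 + 4*7)*3 = (3 + 28)*3 = 31*3 = 93)
(5*(-20))*8 + I(c) = (5*(-20))*8 + 93 = -100*8 + 93 = -800 + 93 = -707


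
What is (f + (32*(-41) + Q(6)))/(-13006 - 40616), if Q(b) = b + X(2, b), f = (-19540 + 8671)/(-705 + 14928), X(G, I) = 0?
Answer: 2065123/84740634 ≈ 0.024370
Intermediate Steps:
f = -3623/4741 (f = -10869/14223 = -10869*1/14223 = -3623/4741 ≈ -0.76418)
Q(b) = b (Q(b) = b + 0 = b)
(f + (32*(-41) + Q(6)))/(-13006 - 40616) = (-3623/4741 + (32*(-41) + 6))/(-13006 - 40616) = (-3623/4741 + (-1312 + 6))/(-53622) = (-3623/4741 - 1306)*(-1/53622) = -6195369/4741*(-1/53622) = 2065123/84740634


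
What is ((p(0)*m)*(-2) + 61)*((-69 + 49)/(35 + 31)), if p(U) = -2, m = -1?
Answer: -190/11 ≈ -17.273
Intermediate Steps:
((p(0)*m)*(-2) + 61)*((-69 + 49)/(35 + 31)) = (-2*(-1)*(-2) + 61)*((-69 + 49)/(35 + 31)) = (2*(-2) + 61)*(-20/66) = (-4 + 61)*(-20*1/66) = 57*(-10/33) = -190/11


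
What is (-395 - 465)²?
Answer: 739600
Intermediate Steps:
(-395 - 465)² = (-860)² = 739600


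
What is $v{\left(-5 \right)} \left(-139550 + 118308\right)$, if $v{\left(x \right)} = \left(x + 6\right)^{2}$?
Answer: $-21242$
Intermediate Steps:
$v{\left(x \right)} = \left(6 + x\right)^{2}$
$v{\left(-5 \right)} \left(-139550 + 118308\right) = \left(6 - 5\right)^{2} \left(-139550 + 118308\right) = 1^{2} \left(-21242\right) = 1 \left(-21242\right) = -21242$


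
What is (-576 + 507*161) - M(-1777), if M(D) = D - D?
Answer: 81051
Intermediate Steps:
M(D) = 0
(-576 + 507*161) - M(-1777) = (-576 + 507*161) - 1*0 = (-576 + 81627) + 0 = 81051 + 0 = 81051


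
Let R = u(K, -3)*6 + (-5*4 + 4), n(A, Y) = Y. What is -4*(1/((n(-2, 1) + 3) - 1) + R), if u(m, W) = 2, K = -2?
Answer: 44/3 ≈ 14.667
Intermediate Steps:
R = -4 (R = 2*6 + (-5*4 + 4) = 12 + (-20 + 4) = 12 - 16 = -4)
-4*(1/((n(-2, 1) + 3) - 1) + R) = -4*(1/((1 + 3) - 1) - 4) = -4*(1/(4 - 1) - 4) = -4*(1/3 - 4) = -4*(⅓ - 4) = -4*(-11/3) = 44/3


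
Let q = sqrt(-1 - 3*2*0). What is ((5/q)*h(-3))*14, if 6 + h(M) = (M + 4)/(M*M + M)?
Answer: 1225*I/3 ≈ 408.33*I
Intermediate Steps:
h(M) = -6 + (4 + M)/(M + M**2) (h(M) = -6 + (M + 4)/(M*M + M) = -6 + (4 + M)/(M**2 + M) = -6 + (4 + M)/(M + M**2))
q = I (q = sqrt(-1 - 6*0) = sqrt(-1 + 0) = sqrt(-1) = I ≈ 1.0*I)
((5/q)*h(-3))*14 = ((5/I)*((4 - 6*(-3)**2 - 5*(-3))/((-3)*(1 - 3))))*14 = ((5*(-I))*(-1/3*(4 - 6*9 + 15)/(-2)))*14 = ((-5*I)*(-1/3*(-1/2)*(4 - 54 + 15)))*14 = ((-5*I)*(-1/3*(-1/2)*(-35)))*14 = (-5*I*(-35/6))*14 = (175*I/6)*14 = 1225*I/3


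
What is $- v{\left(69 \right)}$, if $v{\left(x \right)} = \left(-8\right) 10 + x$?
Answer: $11$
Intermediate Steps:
$v{\left(x \right)} = -80 + x$
$- v{\left(69 \right)} = - (-80 + 69) = \left(-1\right) \left(-11\right) = 11$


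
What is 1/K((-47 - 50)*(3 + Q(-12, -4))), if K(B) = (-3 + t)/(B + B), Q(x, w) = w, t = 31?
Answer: 97/14 ≈ 6.9286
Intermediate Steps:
K(B) = 14/B (K(B) = (-3 + 31)/(B + B) = 28/((2*B)) = 28*(1/(2*B)) = 14/B)
1/K((-47 - 50)*(3 + Q(-12, -4))) = 1/(14/(((-47 - 50)*(3 - 4)))) = 1/(14/((-97*(-1)))) = 1/(14/97) = 97/14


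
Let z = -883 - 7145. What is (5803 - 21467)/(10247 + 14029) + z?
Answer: -48725848/6069 ≈ -8028.6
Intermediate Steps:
z = -8028
(5803 - 21467)/(10247 + 14029) + z = (5803 - 21467)/(10247 + 14029) - 8028 = -15664/24276 - 8028 = -15664*1/24276 - 8028 = -3916/6069 - 8028 = -48725848/6069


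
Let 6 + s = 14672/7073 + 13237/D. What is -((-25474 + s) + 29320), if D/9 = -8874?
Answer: -2170264285771/564892218 ≈ -3841.9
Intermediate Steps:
D = -79866 (D = 9*(-8874) = -79866)
s = -2311184657/564892218 (s = -6 + (14672/7073 + 13237/(-79866)) = -6 + (14672*(1/7073) + 13237*(-1/79866)) = -6 + (14672/7073 - 13237/79866) = -6 + 1078168651/564892218 = -2311184657/564892218 ≈ -4.0914)
-((-25474 + s) + 29320) = -((-25474 - 2311184657/564892218) + 29320) = -(-14392375545989/564892218 + 29320) = -1*2170264285771/564892218 = -2170264285771/564892218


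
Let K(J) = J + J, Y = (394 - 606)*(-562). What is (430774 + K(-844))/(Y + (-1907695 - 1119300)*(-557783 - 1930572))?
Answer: 429086/7532238262369 ≈ 5.6967e-8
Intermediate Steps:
Y = 119144 (Y = -212*(-562) = 119144)
K(J) = 2*J
(430774 + K(-844))/(Y + (-1907695 - 1119300)*(-557783 - 1930572)) = (430774 + 2*(-844))/(119144 + (-1907695 - 1119300)*(-557783 - 1930572)) = (430774 - 1688)/(119144 - 3026995*(-2488355)) = 429086/(119144 + 7532238143225) = 429086/7532238262369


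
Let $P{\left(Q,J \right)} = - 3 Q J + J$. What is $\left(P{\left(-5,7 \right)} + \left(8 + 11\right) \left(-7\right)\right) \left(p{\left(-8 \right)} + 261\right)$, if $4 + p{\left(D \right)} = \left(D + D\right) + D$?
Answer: $-4893$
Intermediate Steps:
$P{\left(Q,J \right)} = J - 3 J Q$ ($P{\left(Q,J \right)} = - 3 J Q + J = J - 3 J Q$)
$p{\left(D \right)} = -4 + 3 D$ ($p{\left(D \right)} = -4 + \left(\left(D + D\right) + D\right) = -4 + \left(2 D + D\right) = -4 + 3 D$)
$\left(P{\left(-5,7 \right)} + \left(8 + 11\right) \left(-7\right)\right) \left(p{\left(-8 \right)} + 261\right) = \left(7 \left(1 - -15\right) + \left(8 + 11\right) \left(-7\right)\right) \left(\left(-4 + 3 \left(-8\right)\right) + 261\right) = \left(7 \left(1 + 15\right) + 19 \left(-7\right)\right) \left(\left(-4 - 24\right) + 261\right) = \left(7 \cdot 16 - 133\right) \left(-28 + 261\right) = \left(112 - 133\right) 233 = \left(-21\right) 233 = -4893$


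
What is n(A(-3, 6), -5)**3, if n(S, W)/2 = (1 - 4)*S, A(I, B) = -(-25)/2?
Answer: -421875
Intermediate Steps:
A(I, B) = 25/2 (A(I, B) = -(-25)/2 = -5*(-5/2) = 25/2)
n(S, W) = -6*S (n(S, W) = 2*((1 - 4)*S) = 2*(-3*S) = -6*S)
n(A(-3, 6), -5)**3 = (-6*25/2)**3 = (-75)**3 = -421875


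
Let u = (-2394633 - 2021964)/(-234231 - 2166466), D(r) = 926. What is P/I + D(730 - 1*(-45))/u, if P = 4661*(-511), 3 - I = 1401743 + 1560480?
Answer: 6595668932610127/13082931965340 ≈ 504.14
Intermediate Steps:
I = -2962220 (I = 3 - (1401743 + 1560480) = 3 - 1*2962223 = 3 - 2962223 = -2962220)
P = -2381771
u = 4416597/2400697 (u = -4416597/(-2400697) = -4416597*(-1/2400697) = 4416597/2400697 ≈ 1.8397)
P/I + D(730 - 1*(-45))/u = -2381771/(-2962220) + 926/(4416597/2400697) = -2381771*(-1/2962220) + 926*(2400697/4416597) = 2381771/2962220 + 2223045422/4416597 = 6595668932610127/13082931965340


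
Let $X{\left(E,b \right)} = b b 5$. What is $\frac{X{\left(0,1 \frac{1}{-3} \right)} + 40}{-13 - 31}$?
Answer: $- \frac{365}{396} \approx -0.92172$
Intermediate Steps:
$X{\left(E,b \right)} = 5 b^{2}$ ($X{\left(E,b \right)} = b^{2} \cdot 5 = 5 b^{2}$)
$\frac{X{\left(0,1 \frac{1}{-3} \right)} + 40}{-13 - 31} = \frac{5 \left(1 \frac{1}{-3}\right)^{2} + 40}{-13 - 31} = \frac{5 \left(1 \left(- \frac{1}{3}\right)\right)^{2} + 40}{-44} = \left(5 \left(- \frac{1}{3}\right)^{2} + 40\right) \left(- \frac{1}{44}\right) = \left(5 \cdot \frac{1}{9} + 40\right) \left(- \frac{1}{44}\right) = \left(\frac{5}{9} + 40\right) \left(- \frac{1}{44}\right) = \frac{365}{9} \left(- \frac{1}{44}\right) = - \frac{365}{396}$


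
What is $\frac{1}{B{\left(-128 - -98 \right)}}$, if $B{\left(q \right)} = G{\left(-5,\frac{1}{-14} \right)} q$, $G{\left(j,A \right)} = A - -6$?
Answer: $- \frac{7}{1245} \approx -0.0056225$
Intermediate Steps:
$G{\left(j,A \right)} = 6 + A$ ($G{\left(j,A \right)} = A + 6 = 6 + A$)
$B{\left(q \right)} = \frac{83 q}{14}$ ($B{\left(q \right)} = \left(6 + \frac{1}{-14}\right) q = \left(6 - \frac{1}{14}\right) q = \frac{83 q}{14}$)
$\frac{1}{B{\left(-128 - -98 \right)}} = \frac{1}{\frac{83}{14} \left(-128 - -98\right)} = \frac{1}{\frac{83}{14} \left(-128 + 98\right)} = \frac{1}{\frac{83}{14} \left(-30\right)} = \frac{1}{- \frac{1245}{7}} = - \frac{7}{1245}$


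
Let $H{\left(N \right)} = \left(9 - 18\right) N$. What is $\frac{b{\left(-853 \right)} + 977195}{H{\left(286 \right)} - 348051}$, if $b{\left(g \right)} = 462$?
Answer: $- \frac{977657}{350625} \approx -2.7883$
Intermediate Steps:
$H{\left(N \right)} = - 9 N$
$\frac{b{\left(-853 \right)} + 977195}{H{\left(286 \right)} - 348051} = \frac{462 + 977195}{\left(-9\right) 286 - 348051} = \frac{977657}{-2574 - 348051} = \frac{977657}{-350625} = 977657 \left(- \frac{1}{350625}\right) = - \frac{977657}{350625}$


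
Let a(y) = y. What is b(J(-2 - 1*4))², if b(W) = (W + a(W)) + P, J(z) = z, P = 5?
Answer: 49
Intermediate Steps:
b(W) = 5 + 2*W (b(W) = (W + W) + 5 = 2*W + 5 = 5 + 2*W)
b(J(-2 - 1*4))² = (5 + 2*(-2 - 1*4))² = (5 + 2*(-2 - 4))² = (5 + 2*(-6))² = (5 - 12)² = (-7)² = 49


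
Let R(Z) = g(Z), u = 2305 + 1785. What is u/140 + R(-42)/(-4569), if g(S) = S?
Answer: 623103/21322 ≈ 29.223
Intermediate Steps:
u = 4090
R(Z) = Z
u/140 + R(-42)/(-4569) = 4090/140 - 42/(-4569) = 4090*(1/140) - 42*(-1/4569) = 409/14 + 14/1523 = 623103/21322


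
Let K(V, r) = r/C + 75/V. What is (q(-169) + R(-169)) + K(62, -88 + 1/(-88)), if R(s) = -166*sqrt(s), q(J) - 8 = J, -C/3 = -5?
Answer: -1355743/8184 - 2158*I ≈ -165.66 - 2158.0*I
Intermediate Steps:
C = 15 (C = -3*(-5) = 15)
q(J) = 8 + J
K(V, r) = 75/V + r/15 (K(V, r) = r/15 + 75/V = 75/V + r/15)
(q(-169) + R(-169)) + K(62, -88 + 1/(-88)) = ((8 - 169) - 2158*I) + (75/62 + (-88 + 1/(-88))/15) = (-161 - 2158*I) + (75*(1/62) + (-88 - 1/88)/15) = (-161 - 2158*I) + (75/62 + (1/15)*(-7745/88)) = (-161 - 2158*I) + (75/62 - 1549/264) = (-161 - 2158*I) - 38119/8184 = -1355743/8184 - 2158*I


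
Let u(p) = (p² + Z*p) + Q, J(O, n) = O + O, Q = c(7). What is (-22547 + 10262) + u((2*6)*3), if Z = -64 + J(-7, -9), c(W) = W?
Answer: -13790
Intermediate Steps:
Q = 7
J(O, n) = 2*O
Z = -78 (Z = -64 + 2*(-7) = -64 - 14 = -78)
u(p) = 7 + p² - 78*p (u(p) = (p² - 78*p) + 7 = 7 + p² - 78*p)
(-22547 + 10262) + u((2*6)*3) = (-22547 + 10262) + (7 + ((2*6)*3)² - 78*2*6*3) = -12285 + (7 + (12*3)² - 936*3) = -12285 + (7 + 36² - 78*36) = -12285 + (7 + 1296 - 2808) = -12285 - 1505 = -13790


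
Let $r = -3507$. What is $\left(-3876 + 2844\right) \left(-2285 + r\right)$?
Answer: $5977344$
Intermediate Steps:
$\left(-3876 + 2844\right) \left(-2285 + r\right) = \left(-3876 + 2844\right) \left(-2285 - 3507\right) = \left(-1032\right) \left(-5792\right) = 5977344$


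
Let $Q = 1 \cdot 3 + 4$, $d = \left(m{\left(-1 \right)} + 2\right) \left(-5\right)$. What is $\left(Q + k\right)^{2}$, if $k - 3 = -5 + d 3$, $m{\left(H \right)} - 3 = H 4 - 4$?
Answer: $2500$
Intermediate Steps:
$m{\left(H \right)} = -1 + 4 H$ ($m{\left(H \right)} = 3 + \left(H 4 - 4\right) = 3 + \left(4 H - 4\right) = 3 + \left(-4 + 4 H\right) = -1 + 4 H$)
$d = 15$ ($d = \left(\left(-1 + 4 \left(-1\right)\right) + 2\right) \left(-5\right) = \left(\left(-1 - 4\right) + 2\right) \left(-5\right) = \left(-5 + 2\right) \left(-5\right) = \left(-3\right) \left(-5\right) = 15$)
$Q = 7$ ($Q = 3 + 4 = 7$)
$k = 43$ ($k = 3 + \left(-5 + 15 \cdot 3\right) = 3 + \left(-5 + 45\right) = 3 + 40 = 43$)
$\left(Q + k\right)^{2} = \left(7 + 43\right)^{2} = 50^{2} = 2500$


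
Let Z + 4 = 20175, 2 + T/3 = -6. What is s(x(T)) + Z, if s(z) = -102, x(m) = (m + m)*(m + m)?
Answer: 20069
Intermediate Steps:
T = -24 (T = -6 + 3*(-6) = -6 - 18 = -24)
x(m) = 4*m² (x(m) = (2*m)*(2*m) = 4*m²)
Z = 20171 (Z = -4 + 20175 = 20171)
s(x(T)) + Z = -102 + 20171 = 20069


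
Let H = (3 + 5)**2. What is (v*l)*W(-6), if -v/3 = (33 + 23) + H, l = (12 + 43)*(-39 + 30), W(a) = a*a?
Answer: 6415200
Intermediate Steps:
H = 64 (H = 8**2 = 64)
W(a) = a**2
l = -495 (l = 55*(-9) = -495)
v = -360 (v = -3*((33 + 23) + 64) = -3*(56 + 64) = -3*120 = -360)
(v*l)*W(-6) = -360*(-495)*(-6)**2 = 178200*36 = 6415200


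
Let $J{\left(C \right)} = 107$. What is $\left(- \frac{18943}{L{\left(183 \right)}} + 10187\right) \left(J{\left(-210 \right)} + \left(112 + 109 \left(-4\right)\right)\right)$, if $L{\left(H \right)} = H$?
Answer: $- \frac{400425326}{183} \approx -2.1881 \cdot 10^{6}$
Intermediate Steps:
$\left(- \frac{18943}{L{\left(183 \right)}} + 10187\right) \left(J{\left(-210 \right)} + \left(112 + 109 \left(-4\right)\right)\right) = \left(- \frac{18943}{183} + 10187\right) \left(107 + \left(112 + 109 \left(-4\right)\right)\right) = \left(\left(-18943\right) \frac{1}{183} + 10187\right) \left(107 + \left(112 - 436\right)\right) = \left(- \frac{18943}{183} + 10187\right) \left(107 - 324\right) = \frac{1845278}{183} \left(-217\right) = - \frac{400425326}{183}$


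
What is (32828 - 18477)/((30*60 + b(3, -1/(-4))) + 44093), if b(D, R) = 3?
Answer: 14351/45896 ≈ 0.31269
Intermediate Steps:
(32828 - 18477)/((30*60 + b(3, -1/(-4))) + 44093) = (32828 - 18477)/((30*60 + 3) + 44093) = 14351/((1800 + 3) + 44093) = 14351/(1803 + 44093) = 14351/45896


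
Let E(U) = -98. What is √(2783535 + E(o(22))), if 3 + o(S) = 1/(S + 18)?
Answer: √2783437 ≈ 1668.4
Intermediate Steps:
o(S) = -3 + 1/(18 + S) (o(S) = -3 + 1/(S + 18) = -3 + 1/(18 + S))
√(2783535 + E(o(22))) = √(2783535 - 98) = √2783437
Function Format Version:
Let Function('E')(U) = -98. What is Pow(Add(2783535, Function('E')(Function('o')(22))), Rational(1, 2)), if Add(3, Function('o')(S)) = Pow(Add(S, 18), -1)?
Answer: Pow(2783437, Rational(1, 2)) ≈ 1668.4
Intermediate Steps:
Function('o')(S) = Add(-3, Pow(Add(18, S), -1)) (Function('o')(S) = Add(-3, Pow(Add(S, 18), -1)) = Add(-3, Pow(Add(18, S), -1)))
Pow(Add(2783535, Function('E')(Function('o')(22))), Rational(1, 2)) = Pow(Add(2783535, -98), Rational(1, 2)) = Pow(2783437, Rational(1, 2))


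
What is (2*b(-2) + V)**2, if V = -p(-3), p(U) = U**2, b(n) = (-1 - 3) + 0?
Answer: 289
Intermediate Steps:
b(n) = -4 (b(n) = -4 + 0 = -4)
V = -9 (V = -1*(-3)**2 = -1*9 = -9)
(2*b(-2) + V)**2 = (2*(-4) - 9)**2 = (-8 - 9)**2 = (-17)**2 = 289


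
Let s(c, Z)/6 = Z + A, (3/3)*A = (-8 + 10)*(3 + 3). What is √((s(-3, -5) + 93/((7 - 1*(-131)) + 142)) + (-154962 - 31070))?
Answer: I*√3645397490/140 ≈ 431.27*I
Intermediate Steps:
A = 12 (A = (-8 + 10)*(3 + 3) = 2*6 = 12)
s(c, Z) = 72 + 6*Z (s(c, Z) = 6*(Z + 12) = 6*(12 + Z) = 72 + 6*Z)
√((s(-3, -5) + 93/((7 - 1*(-131)) + 142)) + (-154962 - 31070)) = √(((72 + 6*(-5)) + 93/((7 - 1*(-131)) + 142)) + (-154962 - 31070)) = √(((72 - 30) + 93/((7 + 131) + 142)) - 186032) = √((42 + 93/(138 + 142)) - 186032) = √((42 + 93/280) - 186032) = √(11853/280 - 186032) = √(-52077107/280) = I*√3645397490/140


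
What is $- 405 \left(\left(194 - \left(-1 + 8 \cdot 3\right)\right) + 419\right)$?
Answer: $-238950$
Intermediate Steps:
$- 405 \left(\left(194 - \left(-1 + 8 \cdot 3\right)\right) + 419\right) = - 405 \left(\left(194 - \left(-1 + 24\right)\right) + 419\right) = - 405 \left(\left(194 - 23\right) + 419\right) = - 405 \left(171 + 419\right) = \left(-405\right) 590 = -238950$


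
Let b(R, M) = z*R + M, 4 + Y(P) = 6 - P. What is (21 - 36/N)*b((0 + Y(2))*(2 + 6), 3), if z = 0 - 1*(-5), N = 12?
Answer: 54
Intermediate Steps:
Y(P) = 2 - P (Y(P) = -4 + (6 - P) = 2 - P)
z = 5 (z = 0 + 5 = 5)
b(R, M) = M + 5*R (b(R, M) = 5*R + M = M + 5*R)
(21 - 36/N)*b((0 + Y(2))*(2 + 6), 3) = (21 - 36/12)*(3 + 5*((0 + (2 - 1*2))*(2 + 6))) = (21 - 36*1/12)*(3 + 5*((0 + (2 - 2))*8)) = (21 - 3)*(3 + 5*((0 + 0)*8)) = 18*(3 + 5*(0*8)) = 18*(3 + 5*0) = 18*(3 + 0) = 18*3 = 54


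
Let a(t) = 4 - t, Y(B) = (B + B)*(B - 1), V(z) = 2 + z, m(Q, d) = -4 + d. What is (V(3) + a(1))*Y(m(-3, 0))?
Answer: 320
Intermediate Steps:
Y(B) = 2*B*(-1 + B) (Y(B) = (2*B)*(-1 + B) = 2*B*(-1 + B))
(V(3) + a(1))*Y(m(-3, 0)) = ((2 + 3) + (4 - 1*1))*(2*(-4 + 0)*(-1 + (-4 + 0))) = (5 + (4 - 1))*(2*(-4)*(-1 - 4)) = (5 + 3)*(2*(-4)*(-5)) = 8*40 = 320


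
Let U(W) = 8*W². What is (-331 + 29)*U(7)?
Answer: -118384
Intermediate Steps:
(-331 + 29)*U(7) = (-331 + 29)*(8*7²) = -2416*49 = -302*392 = -118384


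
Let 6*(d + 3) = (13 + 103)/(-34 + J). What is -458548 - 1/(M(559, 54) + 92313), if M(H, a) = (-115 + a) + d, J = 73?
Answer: -4949196146785/10793191 ≈ -4.5855e+5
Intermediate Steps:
d = -293/117 (d = -3 + ((13 + 103)/(-34 + 73))/6 = -3 + (116/39)/6 = -3 + (116*(1/39))/6 = -3 + (⅙)*(116/39) = -3 + 58/117 = -293/117 ≈ -2.5043)
M(H, a) = -13748/117 + a (M(H, a) = (-115 + a) - 293/117 = -13748/117 + a)
-458548 - 1/(M(559, 54) + 92313) = -458548 - 1/((-13748/117 + 54) + 92313) = -458548 - 1/(-7430/117 + 92313) = -458548 - 1/10793191/117 = -458548 - 1*117/10793191 = -458548 - 117/10793191 = -4949196146785/10793191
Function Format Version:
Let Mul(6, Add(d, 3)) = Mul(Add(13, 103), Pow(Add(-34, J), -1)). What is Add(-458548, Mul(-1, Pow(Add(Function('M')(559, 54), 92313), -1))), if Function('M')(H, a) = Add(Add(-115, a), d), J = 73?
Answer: Rational(-4949196146785, 10793191) ≈ -4.5855e+5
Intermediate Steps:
d = Rational(-293, 117) (d = Add(-3, Mul(Rational(1, 6), Mul(Add(13, 103), Pow(Add(-34, 73), -1)))) = Add(-3, Mul(Rational(1, 6), Mul(116, Pow(39, -1)))) = Add(-3, Mul(Rational(1, 6), Mul(116, Rational(1, 39)))) = Add(-3, Mul(Rational(1, 6), Rational(116, 39))) = Add(-3, Rational(58, 117)) = Rational(-293, 117) ≈ -2.5043)
Function('M')(H, a) = Add(Rational(-13748, 117), a) (Function('M')(H, a) = Add(Add(-115, a), Rational(-293, 117)) = Add(Rational(-13748, 117), a))
Add(-458548, Mul(-1, Pow(Add(Function('M')(559, 54), 92313), -1))) = Add(-458548, Mul(-1, Pow(Add(Add(Rational(-13748, 117), 54), 92313), -1))) = Add(-458548, Mul(-1, Pow(Add(Rational(-7430, 117), 92313), -1))) = Add(-458548, Mul(-1, Pow(Rational(10793191, 117), -1))) = Add(-458548, Mul(-1, Rational(117, 10793191))) = Add(-458548, Rational(-117, 10793191)) = Rational(-4949196146785, 10793191)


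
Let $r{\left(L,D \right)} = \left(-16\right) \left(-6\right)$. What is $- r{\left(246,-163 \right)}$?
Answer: $-96$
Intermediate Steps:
$r{\left(L,D \right)} = 96$
$- r{\left(246,-163 \right)} = \left(-1\right) 96 = -96$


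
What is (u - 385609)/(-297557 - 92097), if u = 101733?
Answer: 141938/194827 ≈ 0.72853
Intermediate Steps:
(u - 385609)/(-297557 - 92097) = (101733 - 385609)/(-297557 - 92097) = -283876/(-389654) = -283876*(-1/389654) = 141938/194827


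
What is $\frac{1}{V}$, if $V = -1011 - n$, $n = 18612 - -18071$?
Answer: $- \frac{1}{37694} \approx -2.6529 \cdot 10^{-5}$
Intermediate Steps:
$n = 36683$ ($n = 18612 + 18071 = 36683$)
$V = -37694$ ($V = -1011 - 36683 = -37694$)
$\frac{1}{V} = \frac{1}{-37694} = - \frac{1}{37694}$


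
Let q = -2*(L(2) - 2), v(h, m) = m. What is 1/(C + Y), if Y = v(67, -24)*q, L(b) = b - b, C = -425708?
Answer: -1/425804 ≈ -2.3485e-6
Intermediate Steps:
L(b) = 0
q = 4 (q = -2*(0 - 2) = -2*(-2) = 4)
Y = -96 (Y = -24*4 = -96)
1/(C + Y) = 1/(-425708 - 96) = 1/(-425804) = -1/425804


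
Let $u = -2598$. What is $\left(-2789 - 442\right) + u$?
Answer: $-5829$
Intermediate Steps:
$\left(-2789 - 442\right) + u = \left(-2789 - 442\right) - 2598 = -3231 - 2598 = -5829$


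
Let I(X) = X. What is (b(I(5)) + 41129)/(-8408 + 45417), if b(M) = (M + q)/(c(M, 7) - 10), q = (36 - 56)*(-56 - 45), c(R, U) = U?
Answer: 40454/37009 ≈ 1.0931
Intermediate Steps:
q = 2020 (q = -20*(-101) = 2020)
b(M) = -2020/3 - M/3 (b(M) = (M + 2020)/(7 - 10) = (2020 + M)/(-3) = (2020 + M)*(-⅓) = -2020/3 - M/3)
(b(I(5)) + 41129)/(-8408 + 45417) = ((-2020/3 - ⅓*5) + 41129)/(-8408 + 45417) = ((-2020/3 - 5/3) + 41129)/37009 = (-675 + 41129)*(1/37009) = 40454*(1/37009) = 40454/37009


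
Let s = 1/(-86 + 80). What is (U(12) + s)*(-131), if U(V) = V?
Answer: -9301/6 ≈ -1550.2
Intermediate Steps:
s = -⅙ (s = 1/(-6) = -⅙ ≈ -0.16667)
(U(12) + s)*(-131) = (12 - ⅙)*(-131) = (71/6)*(-131) = -9301/6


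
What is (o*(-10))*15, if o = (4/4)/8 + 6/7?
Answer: -4125/28 ≈ -147.32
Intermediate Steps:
o = 55/56 (o = (4*(1/4))*(1/8) + 6*(1/7) = 1*(1/8) + 6/7 = 1/8 + 6/7 = 55/56 ≈ 0.98214)
(o*(-10))*15 = ((55/56)*(-10))*15 = -275/28*15 = -4125/28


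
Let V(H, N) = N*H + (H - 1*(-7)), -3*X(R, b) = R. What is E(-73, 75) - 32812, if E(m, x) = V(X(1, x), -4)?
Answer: -32804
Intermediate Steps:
X(R, b) = -R/3
V(H, N) = 7 + H + H*N (V(H, N) = H*N + (H + 7) = H*N + (7 + H) = 7 + H + H*N)
E(m, x) = 8 (E(m, x) = 7 - ⅓*1 - ⅓*1*(-4) = 7 - ⅓ - ⅓*(-4) = 7 - ⅓ + 4/3 = 8)
E(-73, 75) - 32812 = 8 - 32812 = -32804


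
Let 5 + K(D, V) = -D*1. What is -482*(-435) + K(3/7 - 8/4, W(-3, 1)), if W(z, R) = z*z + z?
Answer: 1467666/7 ≈ 2.0967e+5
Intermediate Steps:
W(z, R) = z + z**2 (W(z, R) = z**2 + z = z + z**2)
K(D, V) = -5 - D (K(D, V) = -5 - D*1 = -5 - D)
-482*(-435) + K(3/7 - 8/4, W(-3, 1)) = -482*(-435) + (-5 - (3/7 - 8/4)) = 209670 + (-5 - (3*(1/7) - 8*1/4)) = 209670 + (-5 - (3/7 - 2)) = 209670 + (-5 - 1*(-11/7)) = 209670 + (-5 + 11/7) = 209670 - 24/7 = 1467666/7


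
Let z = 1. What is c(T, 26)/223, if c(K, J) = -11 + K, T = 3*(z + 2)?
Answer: -2/223 ≈ -0.0089686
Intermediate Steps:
T = 9 (T = 3*(1 + 2) = 3*3 = 9)
c(T, 26)/223 = (-11 + 9)/223 = -2*1/223 = -2/223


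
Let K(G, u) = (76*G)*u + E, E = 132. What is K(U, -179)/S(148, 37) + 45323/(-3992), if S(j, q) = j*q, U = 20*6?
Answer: -1691130491/5465048 ≈ -309.44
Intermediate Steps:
U = 120
K(G, u) = 132 + 76*G*u (K(G, u) = (76*G)*u + 132 = 76*G*u + 132 = 132 + 76*G*u)
K(U, -179)/S(148, 37) + 45323/(-3992) = (132 + 76*120*(-179))/((148*37)) + 45323/(-3992) = (132 - 1632480)/5476 + 45323*(-1/3992) = -1632348*1/5476 - 45323/3992 = -408087/1369 - 45323/3992 = -1691130491/5465048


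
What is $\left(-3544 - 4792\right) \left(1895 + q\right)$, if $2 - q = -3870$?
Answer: $-48073712$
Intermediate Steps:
$q = 3872$ ($q = 2 - -3870 = 2 + 3870 = 3872$)
$\left(-3544 - 4792\right) \left(1895 + q\right) = \left(-3544 - 4792\right) \left(1895 + 3872\right) = \left(-8336\right) 5767 = -48073712$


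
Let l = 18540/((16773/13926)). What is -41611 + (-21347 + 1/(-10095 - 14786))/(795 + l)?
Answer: -93707518217417203/2251917729525 ≈ -41612.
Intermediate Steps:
l = 86062680/5591 (l = 18540/((16773*(1/13926))) = 18540/(5591/4642) = 18540*(4642/5591) = 86062680/5591 ≈ 15393.)
-41611 + (-21347 + 1/(-10095 - 14786))/(795 + l) = -41611 + (-21347 + 1/(-10095 - 14786))/(795 + 86062680/5591) = -41611 + (-21347 + 1/(-24881))/(90507525/5591) = -41611 + (-21347 - 1/24881)*(5591/90507525) = -41611 - 531134708/24881*5591/90507525 = -41611 - 2969574152428/2251917729525 = -93707518217417203/2251917729525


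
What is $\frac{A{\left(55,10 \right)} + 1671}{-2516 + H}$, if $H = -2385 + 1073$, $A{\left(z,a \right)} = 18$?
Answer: $- \frac{563}{1276} \approx -0.44122$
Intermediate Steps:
$H = -1312$
$\frac{A{\left(55,10 \right)} + 1671}{-2516 + H} = \frac{18 + 1671}{-2516 - 1312} = \frac{1689}{-3828} = 1689 \left(- \frac{1}{3828}\right) = - \frac{563}{1276}$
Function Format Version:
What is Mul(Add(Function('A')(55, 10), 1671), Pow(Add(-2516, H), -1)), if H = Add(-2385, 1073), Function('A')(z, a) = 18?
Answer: Rational(-563, 1276) ≈ -0.44122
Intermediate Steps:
H = -1312
Mul(Add(Function('A')(55, 10), 1671), Pow(Add(-2516, H), -1)) = Mul(Add(18, 1671), Pow(Add(-2516, -1312), -1)) = Mul(1689, Pow(-3828, -1)) = Mul(1689, Rational(-1, 3828)) = Rational(-563, 1276)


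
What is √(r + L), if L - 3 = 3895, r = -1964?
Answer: √1934 ≈ 43.977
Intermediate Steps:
L = 3898 (L = 3 + 3895 = 3898)
√(r + L) = √(-1964 + 3898) = √1934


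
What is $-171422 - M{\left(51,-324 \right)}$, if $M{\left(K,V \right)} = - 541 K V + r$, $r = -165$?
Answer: $-9110741$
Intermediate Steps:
$M{\left(K,V \right)} = -165 - 541 K V$ ($M{\left(K,V \right)} = - 541 K V - 165 = -165 - 541 K V$)
$-171422 - M{\left(51,-324 \right)} = -171422 - \left(-165 - 27591 \left(-324\right)\right) = -171422 - \left(-165 + 8939484\right) = -171422 - 8939319 = -9110741$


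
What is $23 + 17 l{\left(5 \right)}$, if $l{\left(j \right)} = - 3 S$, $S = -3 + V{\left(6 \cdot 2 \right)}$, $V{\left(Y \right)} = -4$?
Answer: $380$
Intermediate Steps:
$S = -7$ ($S = -3 - 4 = -7$)
$l{\left(j \right)} = 21$ ($l{\left(j \right)} = \left(-3\right) \left(-7\right) = 21$)
$23 + 17 l{\left(5 \right)} = 23 + 17 \cdot 21 = 23 + 357 = 380$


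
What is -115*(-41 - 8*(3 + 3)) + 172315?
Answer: 182550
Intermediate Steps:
-115*(-41 - 8*(3 + 3)) + 172315 = -115*(-41 - 8*6) + 172315 = -115*(-41 - 48) + 172315 = -115*(-89) + 172315 = 10235 + 172315 = 182550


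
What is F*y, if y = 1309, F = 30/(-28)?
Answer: -2805/2 ≈ -1402.5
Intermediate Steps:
F = -15/14 (F = 30*(-1/28) = -15/14 ≈ -1.0714)
F*y = -15/14*1309 = -2805/2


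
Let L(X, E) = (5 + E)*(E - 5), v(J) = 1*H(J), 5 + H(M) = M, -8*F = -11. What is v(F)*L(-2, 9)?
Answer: -203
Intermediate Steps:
F = 11/8 (F = -1/8*(-11) = 11/8 ≈ 1.3750)
H(M) = -5 + M
v(J) = -5 + J (v(J) = 1*(-5 + J) = -5 + J)
L(X, E) = (-5 + E)*(5 + E) (L(X, E) = (5 + E)*(-5 + E) = (-5 + E)*(5 + E))
v(F)*L(-2, 9) = (-5 + 11/8)*(-25 + 9**2) = -29*(-25 + 81)/8 = -29/8*56 = -203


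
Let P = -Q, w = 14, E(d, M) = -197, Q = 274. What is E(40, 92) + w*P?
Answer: -4033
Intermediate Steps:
P = -274 (P = -1*274 = -274)
E(40, 92) + w*P = -197 + 14*(-274) = -197 - 3836 = -4033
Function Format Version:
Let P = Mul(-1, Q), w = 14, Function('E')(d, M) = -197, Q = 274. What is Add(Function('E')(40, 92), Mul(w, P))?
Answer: -4033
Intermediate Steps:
P = -274 (P = Mul(-1, 274) = -274)
Add(Function('E')(40, 92), Mul(w, P)) = Add(-197, Mul(14, -274)) = Add(-197, -3836) = -4033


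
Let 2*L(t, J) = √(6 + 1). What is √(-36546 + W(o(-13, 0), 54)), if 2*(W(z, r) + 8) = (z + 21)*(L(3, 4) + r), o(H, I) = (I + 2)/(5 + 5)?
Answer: √(-3598160 + 530*√7)/10 ≈ 189.65*I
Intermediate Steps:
o(H, I) = ⅕ + I/10 (o(H, I) = (2 + I)/10 = (2 + I)*(⅒) = ⅕ + I/10)
L(t, J) = √7/2 (L(t, J) = √(6 + 1)/2 = √7/2)
W(z, r) = -8 + (21 + z)*(r + √7/2)/2 (W(z, r) = -8 + ((z + 21)*(√7/2 + r))/2 = -8 + ((21 + z)*(r + √7/2))/2 = -8 + (21 + z)*(r + √7/2)/2)
√(-36546 + W(o(-13, 0), 54)) = √(-36546 + (-8 + (21/2)*54 + 21*√7/4 + (½)*54*(⅕ + (⅒)*0) + (⅕ + (⅒)*0)*√7/4)) = √(-36546 + (-8 + 567 + 21*√7/4 + (½)*54*(⅕ + 0) + (⅕ + 0)*√7/4)) = √(-36546 + (-8 + 567 + 21*√7/4 + (½)*54*(⅕) + (¼)*(⅕)*√7)) = √(-36546 + (-8 + 567 + 21*√7/4 + 27/5 + √7/20)) = √(-36546 + (2822/5 + 53*√7/10)) = √(-179908/5 + 53*√7/10)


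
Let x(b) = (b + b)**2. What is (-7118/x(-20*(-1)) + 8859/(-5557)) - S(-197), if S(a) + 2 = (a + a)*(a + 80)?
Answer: -204951242163/4445600 ≈ -46102.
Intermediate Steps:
S(a) = -2 + 2*a*(80 + a) (S(a) = -2 + (a + a)*(a + 80) = -2 + (2*a)*(80 + a) = -2 + 2*a*(80 + a))
x(b) = 4*b**2 (x(b) = (2*b)**2 = 4*b**2)
(-7118/x(-20*(-1)) + 8859/(-5557)) - S(-197) = (-7118/(4*(-20*(-1))**2) + 8859/(-5557)) - (-2 + 2*(-197)**2 + 160*(-197)) = (-7118/(4*20**2) + 8859*(-1/5557)) - (-2 + 2*38809 - 31520) = (-7118/(4*400) - 8859/5557) - (-2 + 77618 - 31520) = (-7118/1600 - 8859/5557) - 1*46096 = (-7118*1/1600 - 8859/5557) - 46096 = (-3559/800 - 8859/5557) - 46096 = -26864563/4445600 - 46096 = -204951242163/4445600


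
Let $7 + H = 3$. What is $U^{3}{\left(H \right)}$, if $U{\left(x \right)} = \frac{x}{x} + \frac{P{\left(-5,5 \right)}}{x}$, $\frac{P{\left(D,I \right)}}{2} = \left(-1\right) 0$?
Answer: $1$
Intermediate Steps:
$P{\left(D,I \right)} = 0$ ($P{\left(D,I \right)} = 2 \left(\left(-1\right) 0\right) = 2 \cdot 0 = 0$)
$H = -4$ ($H = -7 + 3 = -4$)
$U{\left(x \right)} = 1$ ($U{\left(x \right)} = \frac{x}{x} + \frac{0}{x} = 1 + 0 = 1$)
$U^{3}{\left(H \right)} = 1^{3} = 1$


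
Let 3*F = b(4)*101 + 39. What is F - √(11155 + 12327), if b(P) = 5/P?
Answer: 661/12 - √23482 ≈ -98.155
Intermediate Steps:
F = 661/12 (F = ((5/4)*101 + 39)/3 = (505/4 + 39)/3 = (⅓)*(661/4) = 661/12 ≈ 55.083)
F - √(11155 + 12327) = 661/12 - √(11155 + 12327) = 661/12 - √23482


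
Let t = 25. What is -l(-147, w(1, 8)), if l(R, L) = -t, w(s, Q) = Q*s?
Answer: 25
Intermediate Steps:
l(R, L) = -25 (l(R, L) = -1*25 = -25)
-l(-147, w(1, 8)) = -1*(-25) = 25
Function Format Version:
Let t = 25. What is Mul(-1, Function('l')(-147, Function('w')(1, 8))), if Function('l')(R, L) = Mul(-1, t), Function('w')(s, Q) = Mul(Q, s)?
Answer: 25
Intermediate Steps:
Function('l')(R, L) = -25 (Function('l')(R, L) = Mul(-1, 25) = -25)
Mul(-1, Function('l')(-147, Function('w')(1, 8))) = Mul(-1, -25) = 25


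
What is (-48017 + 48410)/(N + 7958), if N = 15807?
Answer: 393/23765 ≈ 0.016537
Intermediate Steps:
(-48017 + 48410)/(N + 7958) = (-48017 + 48410)/(15807 + 7958) = 393/23765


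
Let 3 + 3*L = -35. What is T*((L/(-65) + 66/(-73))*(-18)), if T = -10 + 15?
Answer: 60576/949 ≈ 63.831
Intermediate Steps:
L = -38/3 (L = -1 + (⅓)*(-35) = -1 - 35/3 = -38/3 ≈ -12.667)
T = 5
T*((L/(-65) + 66/(-73))*(-18)) = 5*((-38/3/(-65) + 66/(-73))*(-18)) = 5*((-38/3*(-1/65) + 66*(-1/73))*(-18)) = 5*((38/195 - 66/73)*(-18)) = 5*(-10096/14235*(-18)) = 5*(60576/4745) = 60576/949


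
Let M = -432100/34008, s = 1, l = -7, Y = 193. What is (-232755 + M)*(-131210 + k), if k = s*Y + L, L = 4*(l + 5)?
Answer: 86432433453625/2834 ≈ 3.0498e+10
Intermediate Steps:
L = -8 (L = 4*(-7 + 5) = 4*(-2) = -8)
M = -108025/8502 (M = -432100*1/34008 = -108025/8502 ≈ -12.706)
k = 185 (k = 1*193 - 8 = 193 - 8 = 185)
(-232755 + M)*(-131210 + k) = (-232755 - 108025/8502)*(-131210 + 185) = -1978991035/8502*(-131025) = 86432433453625/2834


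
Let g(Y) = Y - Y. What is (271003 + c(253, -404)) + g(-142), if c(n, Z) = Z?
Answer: 270599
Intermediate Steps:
g(Y) = 0
(271003 + c(253, -404)) + g(-142) = (271003 - 404) + 0 = 270599 + 0 = 270599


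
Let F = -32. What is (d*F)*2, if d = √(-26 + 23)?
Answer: -64*I*√3 ≈ -110.85*I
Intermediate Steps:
d = I*√3 (d = √(-3) = I*√3 ≈ 1.732*I)
(d*F)*2 = ((I*√3)*(-32))*2 = -32*I*√3*2 = -64*I*√3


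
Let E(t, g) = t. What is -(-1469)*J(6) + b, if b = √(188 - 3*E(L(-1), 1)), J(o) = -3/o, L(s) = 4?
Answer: -1469/2 + 4*√11 ≈ -721.23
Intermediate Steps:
b = 4*√11 (b = √(188 - 3*4) = √(188 - 12) = √176 = 4*√11 ≈ 13.266)
-(-1469)*J(6) + b = -(-1469)*(-3/6) + 4*√11 = -(-1469)*(-3*⅙) + 4*√11 = -(-1469)*(-1)/2 + 4*√11 = -113*13/2 + 4*√11 = -1469/2 + 4*√11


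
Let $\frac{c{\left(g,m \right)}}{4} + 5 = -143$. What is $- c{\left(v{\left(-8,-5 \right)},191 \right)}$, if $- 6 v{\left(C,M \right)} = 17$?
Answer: $592$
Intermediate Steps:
$v{\left(C,M \right)} = - \frac{17}{6}$ ($v{\left(C,M \right)} = \left(- \frac{1}{6}\right) 17 = - \frac{17}{6}$)
$c{\left(g,m \right)} = -592$ ($c{\left(g,m \right)} = -20 + 4 \left(-143\right) = -20 - 572 = -592$)
$- c{\left(v{\left(-8,-5 \right)},191 \right)} = \left(-1\right) \left(-592\right) = 592$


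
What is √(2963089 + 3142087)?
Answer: 22*√12614 ≈ 2470.9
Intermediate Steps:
√(2963089 + 3142087) = √6105176 = 22*√12614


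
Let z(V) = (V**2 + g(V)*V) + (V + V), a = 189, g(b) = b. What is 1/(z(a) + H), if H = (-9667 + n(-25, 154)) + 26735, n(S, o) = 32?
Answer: 1/88920 ≈ 1.1246e-5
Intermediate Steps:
z(V) = 2*V + 2*V**2 (z(V) = (V**2 + V*V) + (V + V) = (V**2 + V**2) + 2*V = 2*V**2 + 2*V = 2*V + 2*V**2)
H = 17100 (H = (-9667 + 32) + 26735 = -9635 + 26735 = 17100)
1/(z(a) + H) = 1/(2*189*(1 + 189) + 17100) = 1/(2*189*190 + 17100) = 1/(71820 + 17100) = 1/88920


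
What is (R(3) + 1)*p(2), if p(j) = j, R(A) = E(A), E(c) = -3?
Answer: -4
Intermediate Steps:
R(A) = -3
(R(3) + 1)*p(2) = (-3 + 1)*2 = -2*2 = -4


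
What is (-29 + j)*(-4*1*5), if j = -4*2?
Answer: 740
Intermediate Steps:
j = -8
(-29 + j)*(-4*1*5) = (-29 - 8)*(-4*1*5) = -(-148)*5 = -37*(-20) = 740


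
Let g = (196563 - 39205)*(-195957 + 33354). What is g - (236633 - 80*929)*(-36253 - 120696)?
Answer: -112019837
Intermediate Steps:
g = -25586882874 (g = 157358*(-162603) = -25586882874)
g - (236633 - 80*929)*(-36253 - 120696) = -25586882874 - (236633 - 80*929)*(-36253 - 120696) = -25586882874 - (236633 - 74320)*(-156949) = -25586882874 - 162313*(-156949) = -25586882874 - 1*(-25474863037) = -25586882874 + 25474863037 = -112019837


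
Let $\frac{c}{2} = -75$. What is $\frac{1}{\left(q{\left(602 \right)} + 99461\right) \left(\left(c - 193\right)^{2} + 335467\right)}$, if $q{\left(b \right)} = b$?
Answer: $\frac{1}{45340146308} \approx 2.2055 \cdot 10^{-11}$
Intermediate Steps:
$c = -150$ ($c = 2 \left(-75\right) = -150$)
$\frac{1}{\left(q{\left(602 \right)} + 99461\right) \left(\left(c - 193\right)^{2} + 335467\right)} = \frac{1}{\left(602 + 99461\right) \left(\left(-150 - 193\right)^{2} + 335467\right)} = \frac{1}{100063 \left(\left(-343\right)^{2} + 335467\right)} = \frac{1}{100063 \left(117649 + 335467\right)} = \frac{1}{100063 \cdot 453116} = \frac{1}{45340146308}$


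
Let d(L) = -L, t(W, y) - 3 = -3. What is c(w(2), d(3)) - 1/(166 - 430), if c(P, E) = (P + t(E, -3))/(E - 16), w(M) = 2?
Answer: -509/5016 ≈ -0.10148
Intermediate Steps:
t(W, y) = 0 (t(W, y) = 3 - 3 = 0)
c(P, E) = P/(-16 + E) (c(P, E) = (P + 0)/(E - 16) = P/(-16 + E))
c(w(2), d(3)) - 1/(166 - 430) = 2/(-16 - 1*3) - 1/(166 - 430) = 2/(-16 - 3) - 1/(-264) = 2/(-19) - 1*(-1/264) = 2*(-1/19) + 1/264 = -2/19 + 1/264 = -509/5016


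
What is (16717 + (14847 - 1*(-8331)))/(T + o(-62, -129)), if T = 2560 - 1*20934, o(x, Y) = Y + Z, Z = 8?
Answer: -7979/3699 ≈ -2.1571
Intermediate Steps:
o(x, Y) = 8 + Y (o(x, Y) = Y + 8 = 8 + Y)
T = -18374 (T = 2560 - 20934 = -18374)
(16717 + (14847 - 1*(-8331)))/(T + o(-62, -129)) = (16717 + (14847 - 1*(-8331)))/(-18374 + (8 - 129)) = (16717 + (14847 + 8331))/(-18374 - 121) = (16717 + 23178)/(-18495) = 39895*(-1/18495) = -7979/3699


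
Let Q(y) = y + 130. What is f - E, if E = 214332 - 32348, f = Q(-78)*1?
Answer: -181932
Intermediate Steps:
Q(y) = 130 + y
f = 52 (f = (130 - 78)*1 = 52*1 = 52)
E = 181984
f - E = 52 - 1*181984 = 52 - 181984 = -181932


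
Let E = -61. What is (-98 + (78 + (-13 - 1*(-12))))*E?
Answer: 1281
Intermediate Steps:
(-98 + (78 + (-13 - 1*(-12))))*E = (-98 + (78 + (-13 - 1*(-12))))*(-61) = (-98 + (78 + (-13 + 12)))*(-61) = (-98 + (78 - 1))*(-61) = (-98 + 77)*(-61) = -21*(-61) = 1281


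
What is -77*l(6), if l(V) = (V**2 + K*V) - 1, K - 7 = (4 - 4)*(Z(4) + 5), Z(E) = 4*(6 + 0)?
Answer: -5929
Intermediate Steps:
Z(E) = 24 (Z(E) = 4*6 = 24)
K = 7 (K = 7 + (4 - 4)*(24 + 5) = 7 + 0*29 = 7 + 0 = 7)
l(V) = -1 + V**2 + 7*V (l(V) = (V**2 + 7*V) - 1 = -1 + V**2 + 7*V)
-77*l(6) = -77*(-1 + 6**2 + 7*6) = -77*(-1 + 36 + 42) = -77*77 = -5929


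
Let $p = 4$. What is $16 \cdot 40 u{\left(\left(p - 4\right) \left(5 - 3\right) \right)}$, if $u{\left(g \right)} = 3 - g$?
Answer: $1920$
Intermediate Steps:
$16 \cdot 40 u{\left(\left(p - 4\right) \left(5 - 3\right) \right)} = 16 \cdot 40 \left(3 - \left(4 - 4\right) \left(5 - 3\right)\right) = 640 \left(3 - 0 \cdot 2\right) = 640 \left(3 - 0\right) = 640 \left(3 + 0\right) = 640 \cdot 3 = 1920$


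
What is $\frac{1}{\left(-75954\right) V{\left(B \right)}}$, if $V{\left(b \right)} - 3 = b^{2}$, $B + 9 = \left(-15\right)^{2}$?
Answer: $- \frac{1}{3543937686} \approx -2.8217 \cdot 10^{-10}$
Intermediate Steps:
$B = 216$ ($B = -9 + \left(-15\right)^{2} = -9 + 225 = 216$)
$V{\left(b \right)} = 3 + b^{2}$
$\frac{1}{\left(-75954\right) V{\left(B \right)}} = \frac{1}{\left(-75954\right) \left(3 + 216^{2}\right)} = - \frac{1}{75954 \left(3 + 46656\right)} = - \frac{1}{75954 \cdot 46659} = \left(- \frac{1}{75954}\right) \frac{1}{46659} = - \frac{1}{3543937686}$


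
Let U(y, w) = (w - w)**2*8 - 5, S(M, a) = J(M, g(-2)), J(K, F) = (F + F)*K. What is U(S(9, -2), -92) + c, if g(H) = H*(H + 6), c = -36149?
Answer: -36154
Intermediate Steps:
g(H) = H*(6 + H)
J(K, F) = 2*F*K (J(K, F) = (2*F)*K = 2*F*K)
S(M, a) = -16*M (S(M, a) = 2*(-2*(6 - 2))*M = 2*(-2*4)*M = 2*(-8)*M = -16*M)
U(y, w) = -5 (U(y, w) = 0**2*8 - 5 = 0*8 - 5 = 0 - 5 = -5)
U(S(9, -2), -92) + c = -5 - 36149 = -36154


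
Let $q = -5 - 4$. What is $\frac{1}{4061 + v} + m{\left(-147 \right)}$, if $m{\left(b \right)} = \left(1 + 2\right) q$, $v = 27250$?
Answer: $- \frac{845396}{31311} \approx -27.0$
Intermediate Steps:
$q = -9$
$m{\left(b \right)} = -27$ ($m{\left(b \right)} = \left(1 + 2\right) \left(-9\right) = 3 \left(-9\right) = -27$)
$\frac{1}{4061 + v} + m{\left(-147 \right)} = \frac{1}{4061 + 27250} - 27 = \frac{1}{31311} - 27 = - \frac{845396}{31311}$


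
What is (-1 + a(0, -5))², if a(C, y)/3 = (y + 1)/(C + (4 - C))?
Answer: 16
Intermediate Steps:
a(C, y) = ¾ + 3*y/4 (a(C, y) = 3*((y + 1)/(C + (4 - C))) = 3*((1 + y)/4) = 3*((1 + y)*(¼)) = 3*(¼ + y/4) = ¾ + 3*y/4)
(-1 + a(0, -5))² = (-1 + (¾ + (¾)*(-5)))² = (-1 + (¾ - 15/4))² = (-1 - 3)² = (-4)² = 16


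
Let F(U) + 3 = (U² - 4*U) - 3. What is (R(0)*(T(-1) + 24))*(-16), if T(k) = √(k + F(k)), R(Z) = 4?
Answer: -1536 - 64*I*√2 ≈ -1536.0 - 90.51*I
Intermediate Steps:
F(U) = -6 + U² - 4*U (F(U) = -3 + ((U² - 4*U) - 3) = -3 + (-3 + U² - 4*U) = -6 + U² - 4*U)
T(k) = √(-6 + k² - 3*k) (T(k) = √(k + (-6 + k² - 4*k)) = √(-6 + k² - 3*k))
(R(0)*(T(-1) + 24))*(-16) = (4*(√(-6 + (-1)² - 3*(-1)) + 24))*(-16) = (4*(√(-6 + 1 + 3) + 24))*(-16) = (4*(√(-2) + 24))*(-16) = (4*(I*√2 + 24))*(-16) = (4*(24 + I*√2))*(-16) = (96 + 4*I*√2)*(-16) = -1536 - 64*I*√2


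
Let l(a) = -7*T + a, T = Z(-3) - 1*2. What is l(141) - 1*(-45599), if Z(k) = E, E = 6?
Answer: 45712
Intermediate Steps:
Z(k) = 6
T = 4 (T = 6 - 1*2 = 6 - 2 = 4)
l(a) = -28 + a (l(a) = -7*4 + a = -28 + a)
l(141) - 1*(-45599) = (-28 + 141) - 1*(-45599) = 113 + 45599 = 45712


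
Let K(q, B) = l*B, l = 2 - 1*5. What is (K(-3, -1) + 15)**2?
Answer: 324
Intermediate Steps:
l = -3 (l = 2 - 5 = -3)
K(q, B) = -3*B
(K(-3, -1) + 15)**2 = (-3*(-1) + 15)**2 = (3 + 15)**2 = 18**2 = 324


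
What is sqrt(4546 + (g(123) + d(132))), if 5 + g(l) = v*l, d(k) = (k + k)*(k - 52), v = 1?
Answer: 2*sqrt(6446) ≈ 160.57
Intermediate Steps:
d(k) = 2*k*(-52 + k) (d(k) = (2*k)*(-52 + k) = 2*k*(-52 + k))
g(l) = -5 + l (g(l) = -5 + 1*l = -5 + l)
sqrt(4546 + (g(123) + d(132))) = sqrt(4546 + ((-5 + 123) + 2*132*(-52 + 132))) = sqrt(4546 + (118 + 2*132*80)) = sqrt(4546 + (118 + 21120)) = sqrt(4546 + 21238) = sqrt(25784) = 2*sqrt(6446)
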